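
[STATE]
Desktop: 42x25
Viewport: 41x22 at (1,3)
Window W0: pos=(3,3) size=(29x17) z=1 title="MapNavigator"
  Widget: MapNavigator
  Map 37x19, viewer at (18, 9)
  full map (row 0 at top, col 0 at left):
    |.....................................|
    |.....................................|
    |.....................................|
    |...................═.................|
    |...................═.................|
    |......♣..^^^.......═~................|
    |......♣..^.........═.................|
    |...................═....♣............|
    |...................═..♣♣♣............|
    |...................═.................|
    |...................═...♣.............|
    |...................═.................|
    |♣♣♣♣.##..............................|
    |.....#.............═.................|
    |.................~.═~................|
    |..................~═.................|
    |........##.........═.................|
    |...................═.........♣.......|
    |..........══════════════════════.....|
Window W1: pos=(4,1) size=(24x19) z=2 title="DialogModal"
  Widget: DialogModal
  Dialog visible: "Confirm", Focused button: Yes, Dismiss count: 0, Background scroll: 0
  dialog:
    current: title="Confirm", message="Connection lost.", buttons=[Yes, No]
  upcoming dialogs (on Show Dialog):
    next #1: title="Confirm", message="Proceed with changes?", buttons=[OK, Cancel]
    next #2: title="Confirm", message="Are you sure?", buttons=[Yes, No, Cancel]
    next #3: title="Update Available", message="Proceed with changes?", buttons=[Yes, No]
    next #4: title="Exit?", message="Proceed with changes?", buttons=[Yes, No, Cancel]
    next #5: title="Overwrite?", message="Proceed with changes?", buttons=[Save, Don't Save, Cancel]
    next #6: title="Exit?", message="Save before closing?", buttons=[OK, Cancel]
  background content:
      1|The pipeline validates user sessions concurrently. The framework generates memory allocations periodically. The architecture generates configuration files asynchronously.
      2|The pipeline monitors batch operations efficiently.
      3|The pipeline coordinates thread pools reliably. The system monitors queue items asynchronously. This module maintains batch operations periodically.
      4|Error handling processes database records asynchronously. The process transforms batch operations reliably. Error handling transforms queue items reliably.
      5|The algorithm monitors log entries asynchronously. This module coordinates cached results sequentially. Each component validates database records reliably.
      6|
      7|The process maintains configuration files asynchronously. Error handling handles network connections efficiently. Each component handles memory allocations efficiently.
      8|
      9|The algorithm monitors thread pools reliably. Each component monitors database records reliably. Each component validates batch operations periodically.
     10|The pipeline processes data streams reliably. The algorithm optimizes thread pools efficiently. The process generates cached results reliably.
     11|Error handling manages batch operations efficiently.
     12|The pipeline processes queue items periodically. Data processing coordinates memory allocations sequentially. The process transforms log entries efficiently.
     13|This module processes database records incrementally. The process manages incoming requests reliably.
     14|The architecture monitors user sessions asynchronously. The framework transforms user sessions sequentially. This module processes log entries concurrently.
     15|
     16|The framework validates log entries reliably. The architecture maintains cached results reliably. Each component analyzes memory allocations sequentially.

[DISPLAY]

  ┏┠──────────────────────┨━━━┓          
  ┃┃The pipeline validates┃   ┃          
  ┠┃The pipeline monitors ┃───┨          
  ┃┃The pipeline coordinat┃...┃          
  ┃┃Error handling process┃...┃          
  ┃┃The algorithm monitors┃...┃          
  ┃┃  ┌────────────────┐  ┃...┃          
  ┃┃Th│    Confirm     │s ┃...┃          
  ┃┃  │Connection lost.│  ┃...┃          
  ┃┃Th│   [Yes]  No    │rs┃...┃          
  ┃┃Th└────────────────┘es┃...┃          
  ┃┃Error handling manages┃...┃          
  ┃┃The pipeline processes┃...┃          
  ┃┃This module processes ┃...┃          
  ┃┃The architecture monit┃...┃          
  ┃┃                      ┃...┃          
  ┗┗━━━━━━━━━━━━━━━━━━━━━━┛━━━┛          
                                         
                                         
                                         
                                         
                                         


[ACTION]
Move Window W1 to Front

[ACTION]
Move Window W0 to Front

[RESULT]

  ┏━━━━━━━━━━━━━━━━━━━━━━━━━━━┓          
  ┃ MapNavigator              ┃          
  ┠───────────────────────────┨          
  ┃..............═............┃          
  ┃..............═............┃          
  ┃.♣..^^^.......═~...........┃          
  ┃.♣..^.........═............┃          
  ┃..............═....♣.......┃          
  ┃..............═..♣♣♣.......┃          
  ┃.............@═............┃          
  ┃..............═...♣........┃          
  ┃..............═............┃          
  ┃##.........................┃          
  ┃#.............═............┃          
  ┃............~.═~...........┃          
  ┃.............~═............┃          
  ┗━━━━━━━━━━━━━━━━━━━━━━━━━━━┛          
                                         
                                         
                                         
                                         
                                         


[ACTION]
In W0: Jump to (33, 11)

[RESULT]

  ┏━━━━━━━━━━━━━━━━━━━━━━━━━━━┓          
  ┃ MapNavigator              ┃          
  ┠───────────────────────────┨          
  ┃~................          ┃          
  ┃.................          ┃          
  ┃....♣............          ┃          
  ┃..♣♣♣............          ┃          
  ┃.................          ┃          
  ┃...♣.............          ┃          
  ┃.............@...          ┃          
  ┃.................          ┃          
  ┃.................          ┃          
  ┃~................          ┃          
  ┃.................          ┃          
  ┃.................          ┃          
  ┃.........♣.......          ┃          
  ┗━━━━━━━━━━━━━━━━━━━━━━━━━━━┛          
                                         
                                         
                                         
                                         
                                         


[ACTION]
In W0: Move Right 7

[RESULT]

  ┏━━━━━━━━━━━━━━━━━━━━━━━━━━━┓          
  ┃ MapNavigator              ┃          
  ┠───────────────────────────┨          
  ┃..............             ┃          
  ┃..............             ┃          
  ┃.♣............             ┃          
  ┃♣♣............             ┃          
  ┃..............             ┃          
  ┃♣.............             ┃          
  ┃.............@             ┃          
  ┃..............             ┃          
  ┃..............             ┃          
  ┃..............             ┃          
  ┃..............             ┃          
  ┃..............             ┃          
  ┃......♣.......             ┃          
  ┗━━━━━━━━━━━━━━━━━━━━━━━━━━━┛          
                                         
                                         
                                         
                                         
                                         


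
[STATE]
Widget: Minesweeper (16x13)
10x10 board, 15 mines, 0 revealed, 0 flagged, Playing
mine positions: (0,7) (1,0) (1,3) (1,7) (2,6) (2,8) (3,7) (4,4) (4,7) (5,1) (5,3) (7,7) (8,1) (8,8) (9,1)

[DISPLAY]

■■■■■■■■■■      
■■■■■■■■■■      
■■■■■■■■■■      
■■■■■■■■■■      
■■■■■■■■■■      
■■■■■■■■■■      
■■■■■■■■■■      
■■■■■■■■■■      
■■■■■■■■■■      
■■■■■■■■■■      
                
                
                


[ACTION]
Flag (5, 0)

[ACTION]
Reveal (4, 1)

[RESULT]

■■■■■■■■■■      
■■■■■■■■■■      
■■■■■■■■■■      
■■■■■■■■■■      
■1■■■■■■■■      
⚑■■■■■■■■■      
■■■■■■■■■■      
■■■■■■■■■■      
■■■■■■■■■■      
■■■■■■■■■■      
                
                
                


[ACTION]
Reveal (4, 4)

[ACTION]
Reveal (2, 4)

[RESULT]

■■■■■■■✹■■      
✹■■✹■■■✹■■      
■■■■■■✹■✹■      
■■■■■■■✹■■      
■1■■✹■■✹■■      
⚑✹■✹■■■■■■      
■■■■■■■■■■      
■■■■■■■✹■■      
■✹■■■■■■✹■      
■✹■■■■■■■■      
                
                
                


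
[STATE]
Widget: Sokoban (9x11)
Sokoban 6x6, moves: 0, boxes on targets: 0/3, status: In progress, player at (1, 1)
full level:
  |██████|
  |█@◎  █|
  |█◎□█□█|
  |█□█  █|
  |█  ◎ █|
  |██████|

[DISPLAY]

██████   
█@◎  █   
█◎□█□█   
█□█  █   
█  ◎ █   
██████   
Moves: 0 
         
         
         
         


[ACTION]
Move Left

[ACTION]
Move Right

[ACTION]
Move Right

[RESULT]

██████   
█ ◎@ █   
█◎□█□█   
█□█  █   
█  ◎ █   
██████   
Moves: 2 
         
         
         
         


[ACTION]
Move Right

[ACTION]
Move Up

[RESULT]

██████   
█ ◎ @█   
█◎□█□█   
█□█  █   
█  ◎ █   
██████   
Moves: 3 
         
         
         
         


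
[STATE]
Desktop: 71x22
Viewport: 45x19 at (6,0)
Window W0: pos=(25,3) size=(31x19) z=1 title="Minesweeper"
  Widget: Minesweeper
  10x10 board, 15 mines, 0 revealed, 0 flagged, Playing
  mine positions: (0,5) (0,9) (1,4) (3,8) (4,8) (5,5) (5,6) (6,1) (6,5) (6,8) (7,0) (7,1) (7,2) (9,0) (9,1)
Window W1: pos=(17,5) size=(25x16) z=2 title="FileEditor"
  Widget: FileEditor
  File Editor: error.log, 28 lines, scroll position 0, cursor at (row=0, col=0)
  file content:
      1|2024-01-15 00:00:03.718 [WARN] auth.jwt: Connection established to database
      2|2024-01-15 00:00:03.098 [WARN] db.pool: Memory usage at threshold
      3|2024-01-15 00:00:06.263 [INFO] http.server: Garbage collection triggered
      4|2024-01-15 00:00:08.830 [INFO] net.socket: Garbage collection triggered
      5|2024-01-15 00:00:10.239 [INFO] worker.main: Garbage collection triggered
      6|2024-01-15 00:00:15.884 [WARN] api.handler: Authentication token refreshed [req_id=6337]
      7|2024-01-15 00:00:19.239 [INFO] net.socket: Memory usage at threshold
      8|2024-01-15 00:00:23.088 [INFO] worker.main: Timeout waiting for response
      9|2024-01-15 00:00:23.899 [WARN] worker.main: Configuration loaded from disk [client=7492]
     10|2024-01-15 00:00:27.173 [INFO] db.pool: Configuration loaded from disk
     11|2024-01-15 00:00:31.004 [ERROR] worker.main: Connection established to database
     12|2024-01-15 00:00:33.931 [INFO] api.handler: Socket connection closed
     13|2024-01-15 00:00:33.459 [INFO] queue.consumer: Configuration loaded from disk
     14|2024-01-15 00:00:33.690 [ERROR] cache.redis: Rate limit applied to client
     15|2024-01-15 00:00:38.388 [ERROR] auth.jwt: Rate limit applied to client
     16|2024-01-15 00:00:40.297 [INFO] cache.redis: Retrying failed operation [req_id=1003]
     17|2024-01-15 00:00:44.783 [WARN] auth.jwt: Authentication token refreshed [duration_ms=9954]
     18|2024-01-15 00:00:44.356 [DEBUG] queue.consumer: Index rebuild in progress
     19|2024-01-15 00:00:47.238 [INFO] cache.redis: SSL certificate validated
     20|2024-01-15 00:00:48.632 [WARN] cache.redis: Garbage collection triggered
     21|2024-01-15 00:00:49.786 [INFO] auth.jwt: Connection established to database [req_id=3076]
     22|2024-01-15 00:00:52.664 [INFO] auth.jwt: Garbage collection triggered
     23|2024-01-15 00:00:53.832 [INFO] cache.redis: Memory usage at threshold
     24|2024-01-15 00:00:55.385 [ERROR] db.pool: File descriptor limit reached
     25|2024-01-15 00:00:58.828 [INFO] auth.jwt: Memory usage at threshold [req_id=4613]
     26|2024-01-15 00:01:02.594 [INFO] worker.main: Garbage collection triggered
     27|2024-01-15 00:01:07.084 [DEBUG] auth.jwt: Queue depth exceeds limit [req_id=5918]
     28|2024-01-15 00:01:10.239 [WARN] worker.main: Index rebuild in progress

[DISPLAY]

                                             
                                             
                                             
                   ┏━━━━━━━━━━━━━━━━━━━━━━━━━
                   ┃ Minesweeper             
           ┏━━━━━━━━━━━━━━━━━━━━━━━┓─────────
           ┃ FileEditor            ┃         
           ┠───────────────────────┨         
           ┃█024-01-15 00:00:03.71▲┃         
           ┃2024-01-15 00:00:03.09█┃         
           ┃2024-01-15 00:00:06.26░┃         
           ┃2024-01-15 00:00:08.83░┃         
           ┃2024-01-15 00:00:10.23░┃         
           ┃2024-01-15 00:00:15.88░┃         
           ┃2024-01-15 00:00:19.23░┃         
           ┃2024-01-15 00:00:23.08░┃         
           ┃2024-01-15 00:00:23.89░┃         
           ┃2024-01-15 00:00:27.17░┃         
           ┃2024-01-15 00:00:31.00░┃         


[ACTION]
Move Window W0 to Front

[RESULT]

                                             
                                             
                                             
                   ┏━━━━━━━━━━━━━━━━━━━━━━━━━
                   ┃ Minesweeper             
           ┏━━━━━━━┠─────────────────────────
           ┃ FileEd┃■■■■■■■■■■               
           ┠───────┃■■■■■■■■■■               
           ┃█024-01┃■■■■■■■■■■               
           ┃2024-01┃■■■■■■■■■■               
           ┃2024-01┃■■■■■■■■■■               
           ┃2024-01┃■■■■■■■■■■               
           ┃2024-01┃■■■■■■■■■■               
           ┃2024-01┃■■■■■■■■■■               
           ┃2024-01┃■■■■■■■■■■               
           ┃2024-01┃■■■■■■■■■■               
           ┃2024-01┃                         
           ┃2024-01┃                         
           ┃2024-01┃                         


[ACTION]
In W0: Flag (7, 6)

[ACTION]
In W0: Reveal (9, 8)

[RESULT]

                                             
                                             
                                             
                   ┏━━━━━━━━━━━━━━━━━━━━━━━━━
                   ┃ Minesweeper             
           ┏━━━━━━━┠─────────────────────────
           ┃ FileEd┃■■■■■■■■■■               
           ┠───────┃■■■■■■■■■■               
           ┃█024-01┃■■■■■■■■■■               
           ┃2024-01┃■■■■■■■■■■               
           ┃2024-01┃■■■■■■■■■■               
           ┃2024-01┃■■■■■■■■■■               
           ┃2024-01┃■■■■■■■■■■               
           ┃2024-01┃■■■1111111               
           ┃2024-01┃■■31                     
           ┃2024-01┃■■1                      
           ┃2024-01┃                         
           ┃2024-01┃                         
           ┃2024-01┃                         


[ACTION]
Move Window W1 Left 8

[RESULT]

                                             
                                             
                                             
                   ┏━━━━━━━━━━━━━━━━━━━━━━━━━
                   ┃ Minesweeper             
   ┏━━━━━━━━━━━━━━━┠─────────────────────────
   ┃ FileEditor    ┃■■■■■■■■■■               
   ┠───────────────┃■■■■■■■■■■               
   ┃█024-01-15 00:0┃■■■■■■■■■■               
   ┃2024-01-15 00:0┃■■■■■■■■■■               
   ┃2024-01-15 00:0┃■■■■■■■■■■               
   ┃2024-01-15 00:0┃■■■■■■■■■■               
   ┃2024-01-15 00:0┃■■■■■■■■■■               
   ┃2024-01-15 00:0┃■■■1111111               
   ┃2024-01-15 00:0┃■■31                     
   ┃2024-01-15 00:0┃■■1                      
   ┃2024-01-15 00:0┃                         
   ┃2024-01-15 00:0┃                         
   ┃2024-01-15 00:0┃                         


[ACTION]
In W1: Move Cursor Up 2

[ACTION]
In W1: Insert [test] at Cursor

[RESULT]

                                             
                                             
                                             
                   ┏━━━━━━━━━━━━━━━━━━━━━━━━━
                   ┃ Minesweeper             
   ┏━━━━━━━━━━━━━━━┠─────────────────────────
   ┃ FileEditor    ┃■■■■■■■■■■               
   ┠───────────────┃■■■■■■■■■■               
   ┃test█024-01-15 ┃■■■■■■■■■■               
   ┃2024-01-15 00:0┃■■■■■■■■■■               
   ┃2024-01-15 00:0┃■■■■■■■■■■               
   ┃2024-01-15 00:0┃■■■■■■■■■■               
   ┃2024-01-15 00:0┃■■■■■■■■■■               
   ┃2024-01-15 00:0┃■■■1111111               
   ┃2024-01-15 00:0┃■■31                     
   ┃2024-01-15 00:0┃■■1                      
   ┃2024-01-15 00:0┃                         
   ┃2024-01-15 00:0┃                         
   ┃2024-01-15 00:0┃                         


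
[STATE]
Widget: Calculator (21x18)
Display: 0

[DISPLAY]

                    0
┌───┬───┬───┬───┐    
│ 7 │ 8 │ 9 │ ÷ │    
├───┼───┼───┼───┤    
│ 4 │ 5 │ 6 │ × │    
├───┼───┼───┼───┤    
│ 1 │ 2 │ 3 │ - │    
├───┼───┼───┼───┤    
│ 0 │ . │ = │ + │    
├───┼───┼───┼───┤    
│ C │ MC│ MR│ M+│    
└───┴───┴───┴───┘    
                     
                     
                     
                     
                     
                     


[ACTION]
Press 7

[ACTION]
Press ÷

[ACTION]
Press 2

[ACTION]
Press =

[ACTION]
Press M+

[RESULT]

                  3.5
┌───┬───┬───┬───┐    
│ 7 │ 8 │ 9 │ ÷ │    
├───┼───┼───┼───┤    
│ 4 │ 5 │ 6 │ × │    
├───┼───┼───┼───┤    
│ 1 │ 2 │ 3 │ - │    
├───┼───┼───┼───┤    
│ 0 │ . │ = │ + │    
├───┼───┼───┼───┤    
│ C │ MC│ MR│ M+│    
└───┴───┴───┴───┘    
                     
                     
                     
                     
                     
                     


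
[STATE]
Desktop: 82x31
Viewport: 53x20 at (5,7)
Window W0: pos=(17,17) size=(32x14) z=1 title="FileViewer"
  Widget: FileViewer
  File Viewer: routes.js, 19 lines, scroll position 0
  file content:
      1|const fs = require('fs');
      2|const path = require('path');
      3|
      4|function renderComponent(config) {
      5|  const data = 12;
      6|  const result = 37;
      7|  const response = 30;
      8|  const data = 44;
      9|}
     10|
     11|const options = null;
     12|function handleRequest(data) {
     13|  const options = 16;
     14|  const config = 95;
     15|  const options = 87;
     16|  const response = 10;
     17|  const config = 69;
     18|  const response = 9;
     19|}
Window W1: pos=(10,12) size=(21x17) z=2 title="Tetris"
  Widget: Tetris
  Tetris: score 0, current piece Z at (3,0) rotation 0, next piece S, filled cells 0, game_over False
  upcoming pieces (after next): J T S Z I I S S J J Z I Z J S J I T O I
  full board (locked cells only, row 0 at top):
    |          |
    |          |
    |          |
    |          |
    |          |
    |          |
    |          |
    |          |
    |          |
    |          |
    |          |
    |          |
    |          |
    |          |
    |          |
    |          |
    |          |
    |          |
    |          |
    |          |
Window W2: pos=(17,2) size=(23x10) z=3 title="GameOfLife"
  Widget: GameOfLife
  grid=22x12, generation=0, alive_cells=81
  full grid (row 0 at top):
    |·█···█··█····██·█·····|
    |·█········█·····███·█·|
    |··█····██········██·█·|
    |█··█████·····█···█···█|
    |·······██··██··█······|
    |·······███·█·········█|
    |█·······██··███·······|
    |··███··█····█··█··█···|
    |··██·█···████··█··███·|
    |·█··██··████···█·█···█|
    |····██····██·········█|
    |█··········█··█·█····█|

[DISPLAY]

            ┃·······██··██··█·····┃                  
            ┃·······███·█·········┃                  
            ┃█·······██··███······┃                  
            ┃··███··█····█··█··█··┃                  
            ┗━━━━━━━━━━━━━━━━━━━━━┛                  
     ┏━━━━━━━━━━━━━━━━━━━┓                           
     ┃ Tetris            ┃                           
     ┠───────────────────┨                           
     ┃          │Next:   ┃                           
     ┃          │ ░░     ┃                           
     ┃          │░░      ┃━━━━━━━━━━━━━━━━━┓         
     ┃          │        ┃                 ┃         
     ┃          │        ┃─────────────────┨         
     ┃          │        ┃quire('fs');    ▲┃         
     ┃          │Score:  ┃require('path');█┃         
     ┃          │0       ┃                ░┃         
     ┃          │        ┃erComponent(conf░┃         
     ┃          │        ┃= 12;           ░┃         
     ┃          │        ┃t = 37;         ░┃         
     ┃          │        ┃nse = 30;       ░┃         


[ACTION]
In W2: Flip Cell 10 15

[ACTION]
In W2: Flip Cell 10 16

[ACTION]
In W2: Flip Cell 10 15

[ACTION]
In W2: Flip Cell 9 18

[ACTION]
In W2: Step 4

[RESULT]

            ┃····█·····█·███·█····┃                  
            ┃···███···██··········┃                  
            ┃·██·██···██·███······┃                  
            ┃███···█···█···█···██·┃                  
            ┗━━━━━━━━━━━━━━━━━━━━━┛                  
     ┏━━━━━━━━━━━━━━━━━━━┓                           
     ┃ Tetris            ┃                           
     ┠───────────────────┨                           
     ┃          │Next:   ┃                           
     ┃          │ ░░     ┃                           
     ┃          │░░      ┃━━━━━━━━━━━━━━━━━┓         
     ┃          │        ┃                 ┃         
     ┃          │        ┃─────────────────┨         
     ┃          │        ┃quire('fs');    ▲┃         
     ┃          │Score:  ┃require('path');█┃         
     ┃          │0       ┃                ░┃         
     ┃          │        ┃erComponent(conf░┃         
     ┃          │        ┃= 12;           ░┃         
     ┃          │        ┃t = 37;         ░┃         
     ┃          │        ┃nse = 30;       ░┃         


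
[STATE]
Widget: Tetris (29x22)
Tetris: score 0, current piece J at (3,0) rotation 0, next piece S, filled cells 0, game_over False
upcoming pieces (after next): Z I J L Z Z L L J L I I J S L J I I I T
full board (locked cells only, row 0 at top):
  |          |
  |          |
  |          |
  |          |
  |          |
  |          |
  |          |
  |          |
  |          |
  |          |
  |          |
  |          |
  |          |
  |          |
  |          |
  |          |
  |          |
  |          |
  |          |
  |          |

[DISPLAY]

   █      │Next:             
   ███    │ ░░               
          │░░                
          │                  
          │                  
          │                  
          │Score:            
          │0                 
          │                  
          │                  
          │                  
          │                  
          │                  
          │                  
          │                  
          │                  
          │                  
          │                  
          │                  
          │                  
          │                  
          │                  


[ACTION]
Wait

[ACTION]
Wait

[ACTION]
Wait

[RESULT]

          │Next:             
          │ ░░               
          │░░                
   █      │                  
   ███    │                  
          │                  
          │Score:            
          │0                 
          │                  
          │                  
          │                  
          │                  
          │                  
          │                  
          │                  
          │                  
          │                  
          │                  
          │                  
          │                  
          │                  
          │                  


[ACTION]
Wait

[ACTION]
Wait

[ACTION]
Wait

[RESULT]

          │Next:             
          │ ░░               
          │░░                
          │                  
          │                  
          │                  
   █      │Score:            
   ███    │0                 
          │                  
          │                  
          │                  
          │                  
          │                  
          │                  
          │                  
          │                  
          │                  
          │                  
          │                  
          │                  
          │                  
          │                  


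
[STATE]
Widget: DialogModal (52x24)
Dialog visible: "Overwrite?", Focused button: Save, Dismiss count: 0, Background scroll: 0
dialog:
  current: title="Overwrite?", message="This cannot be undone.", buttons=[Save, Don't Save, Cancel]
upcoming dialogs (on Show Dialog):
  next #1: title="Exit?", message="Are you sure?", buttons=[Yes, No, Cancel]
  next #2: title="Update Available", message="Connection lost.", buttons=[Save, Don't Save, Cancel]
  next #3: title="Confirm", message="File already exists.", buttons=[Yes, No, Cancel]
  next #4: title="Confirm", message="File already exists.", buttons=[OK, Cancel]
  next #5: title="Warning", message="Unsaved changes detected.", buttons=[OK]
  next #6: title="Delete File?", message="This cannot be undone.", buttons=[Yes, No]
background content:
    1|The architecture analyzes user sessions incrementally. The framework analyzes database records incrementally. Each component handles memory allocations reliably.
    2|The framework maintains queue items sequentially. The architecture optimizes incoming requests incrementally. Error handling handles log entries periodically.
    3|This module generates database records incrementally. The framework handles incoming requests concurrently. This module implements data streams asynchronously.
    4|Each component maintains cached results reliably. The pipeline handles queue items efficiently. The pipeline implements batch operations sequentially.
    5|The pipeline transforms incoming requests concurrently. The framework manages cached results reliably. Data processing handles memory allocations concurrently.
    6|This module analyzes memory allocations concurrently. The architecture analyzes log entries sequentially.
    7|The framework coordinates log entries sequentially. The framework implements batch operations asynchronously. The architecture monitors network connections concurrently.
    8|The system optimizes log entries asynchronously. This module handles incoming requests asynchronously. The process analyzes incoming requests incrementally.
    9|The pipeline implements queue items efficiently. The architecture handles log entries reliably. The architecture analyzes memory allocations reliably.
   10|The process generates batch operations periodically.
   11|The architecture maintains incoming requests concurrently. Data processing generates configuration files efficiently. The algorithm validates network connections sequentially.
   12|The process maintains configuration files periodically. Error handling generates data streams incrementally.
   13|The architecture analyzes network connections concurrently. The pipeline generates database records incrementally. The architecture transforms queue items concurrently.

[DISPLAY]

The architecture analyzes user sessions incrementall
The framework maintains queue items sequentially. Th
This module generates database records incrementally
Each component maintains cached results reliably. Th
The pipeline transforms incoming requests concurrent
This module analyzes memory allocations concurrently
The framework coordinates log entries sequentially. 
The system optimizes log entries asynchronously. Thi
The pipeline implements queue items efficiently. The
The proces┌──────────────────────────────┐iodically.
The archit│          Overwrite?          │ts concurr
The proces│    This cannot be undone.    │periodical
The archit│ [Save]  Don't Save   Cancel  │ons concur
          └──────────────────────────────┘          
                                                    
                                                    
                                                    
                                                    
                                                    
                                                    
                                                    
                                                    
                                                    
                                                    


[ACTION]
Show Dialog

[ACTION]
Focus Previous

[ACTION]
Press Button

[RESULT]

The architecture analyzes user sessions incrementall
The framework maintains queue items sequentially. Th
This module generates database records incrementally
Each component maintains cached results reliably. Th
The pipeline transforms incoming requests concurrent
This module analyzes memory allocations concurrently
The framework coordinates log entries sequentially. 
The system optimizes log entries asynchronously. Thi
The pipeline implements queue items efficiently. The
The process generates batch operations periodically.
The architecture maintains incoming requests concurr
The process maintains configuration files periodical
The architecture analyzes network connections concur
                                                    
                                                    
                                                    
                                                    
                                                    
                                                    
                                                    
                                                    
                                                    
                                                    
                                                    


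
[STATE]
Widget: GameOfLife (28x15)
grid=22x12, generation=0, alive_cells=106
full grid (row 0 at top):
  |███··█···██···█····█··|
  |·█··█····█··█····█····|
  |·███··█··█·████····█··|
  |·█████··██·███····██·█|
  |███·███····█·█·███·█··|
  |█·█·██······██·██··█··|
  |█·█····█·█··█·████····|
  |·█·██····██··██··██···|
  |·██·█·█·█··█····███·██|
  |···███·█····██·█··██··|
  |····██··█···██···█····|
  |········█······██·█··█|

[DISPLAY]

Gen: 0                      
███··█···██···█····█··      
·█··█····█··█····█····      
·███··█··█·████····█··      
·█████··██·███····██·█      
███·███····█·█·███·█··      
█·█·██······██·██··█··      
█·█····█·█··█·████····      
·█·██····██··██··██···      
·██·█·█·█··█····███·██      
···███·█····██·█··██··      
····██··█···██···█····      
········█······██·█··█      
                            
                            


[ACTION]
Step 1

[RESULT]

Gen: 1                      
███······██···········      
····██··██··█·█···█···      
█········█····█····██·      
·······███·····███·█··      
█·····█···██···█·█·█··      
█·█·█······█··········      
█·█··█··█████·········      
█···██·█·██████····█··      
·█····██████···██···█·      
··█····██··█·██····██·      
···█·████···██·█·█·█··      
················██····      
                            
                            


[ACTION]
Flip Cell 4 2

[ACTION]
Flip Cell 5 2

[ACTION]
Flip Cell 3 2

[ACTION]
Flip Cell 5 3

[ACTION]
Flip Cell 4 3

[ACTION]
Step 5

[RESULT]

Gen: 6                      
········█···········█·      
······█··█····████···█      
·█·██·████·····█·····█      
·█·█·█··█··█·███·█···█      
·█···█·██··█··█·█████·      
·████··█····█····█····      
·····███··············      
·█·█···········██·····      
·█···███···········███      
····██·█······█··█·█·█      
·····█······██·█·····█      
······█·····██·█··█···      
                            
                            


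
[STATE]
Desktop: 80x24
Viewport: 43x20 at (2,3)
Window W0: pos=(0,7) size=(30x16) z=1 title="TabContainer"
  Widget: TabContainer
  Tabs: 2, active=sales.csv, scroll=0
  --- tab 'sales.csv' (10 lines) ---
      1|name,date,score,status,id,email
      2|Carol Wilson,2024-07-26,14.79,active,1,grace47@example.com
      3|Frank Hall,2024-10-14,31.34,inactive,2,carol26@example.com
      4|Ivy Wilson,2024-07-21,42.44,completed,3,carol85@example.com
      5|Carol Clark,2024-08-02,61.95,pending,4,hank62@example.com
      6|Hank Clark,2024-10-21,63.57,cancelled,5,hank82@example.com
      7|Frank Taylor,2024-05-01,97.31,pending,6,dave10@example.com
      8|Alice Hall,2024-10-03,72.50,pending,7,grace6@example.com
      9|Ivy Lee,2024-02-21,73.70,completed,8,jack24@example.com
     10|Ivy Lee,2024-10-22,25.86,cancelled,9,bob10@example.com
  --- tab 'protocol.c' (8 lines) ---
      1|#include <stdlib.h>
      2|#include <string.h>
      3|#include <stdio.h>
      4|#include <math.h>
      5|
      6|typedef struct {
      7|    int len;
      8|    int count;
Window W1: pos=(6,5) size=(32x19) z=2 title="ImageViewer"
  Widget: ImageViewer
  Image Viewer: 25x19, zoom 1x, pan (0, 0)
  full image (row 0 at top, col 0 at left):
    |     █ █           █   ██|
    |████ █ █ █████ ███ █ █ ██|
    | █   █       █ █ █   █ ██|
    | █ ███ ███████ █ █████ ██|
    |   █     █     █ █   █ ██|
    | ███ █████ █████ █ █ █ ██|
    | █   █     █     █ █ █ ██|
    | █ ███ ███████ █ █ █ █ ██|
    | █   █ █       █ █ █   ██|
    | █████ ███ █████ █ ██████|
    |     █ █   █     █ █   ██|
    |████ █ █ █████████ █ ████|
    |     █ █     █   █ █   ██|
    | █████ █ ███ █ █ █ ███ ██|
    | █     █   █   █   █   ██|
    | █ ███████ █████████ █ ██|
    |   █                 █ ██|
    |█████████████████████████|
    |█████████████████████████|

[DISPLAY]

                                           
                                           
    ┏━━━━━━━━━━━━━━━━━━━━━━━━━━━━━━┓       
    ┃ ImageViewer                  ┃       
━━━━┠──────────────────────────────┨       
TabC┃     █ █           █   ██     ┃       
────┃████ █ █ █████ ███ █ █ ██     ┃       
sale┃ █   █       █ █ █   █ ██     ┃       
────┃ █ ███ ███████ █ █████ ██     ┃       
ame,┃   █     █     █ █   █ ██     ┃       
arol┃ ███ █████ █████ █ █ █ ██     ┃       
rank┃ █   █     █     █ █ █ ██     ┃       
vy W┃ █ ███ ███████ █ █ █ █ ██     ┃       
arol┃ █   █ █       █ █ █   ██     ┃       
ank ┃ █████ ███ █████ █ ██████     ┃       
rank┃     █ █   █     █ █   ██     ┃       
lice┃████ █ █ █████████ █ ████     ┃       
vy L┃     █ █     █   █ █   ██     ┃       
vy L┃ █████ █ ███ █ █ █ ███ ██     ┃       
━━━━┃ █     █   █   █   █   ██     ┃       


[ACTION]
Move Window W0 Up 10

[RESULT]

sales.csv]│ protocol.c     ┃               
───────────────────────────┃               
ame,┏━━━━━━━━━━━━━━━━━━━━━━━━━━━━━━┓       
arol┃ ImageViewer                  ┃       
rank┠──────────────────────────────┨       
vy W┃     █ █           █   ██     ┃       
arol┃████ █ █ █████ ███ █ █ ██     ┃       
ank ┃ █   █       █ █ █   █ ██     ┃       
rank┃ █ ███ ███████ █ █████ ██     ┃       
lice┃   █     █     █ █   █ ██     ┃       
vy L┃ ███ █████ █████ █ █ █ ██     ┃       
vy L┃ █   █     █     █ █ █ ██     ┃       
━━━━┃ █ ███ ███████ █ █ █ █ ██     ┃       
    ┃ █   █ █       █ █ █   ██     ┃       
    ┃ █████ ███ █████ █ ██████     ┃       
    ┃     █ █   █     █ █   ██     ┃       
    ┃████ █ █ █████████ █ ████     ┃       
    ┃     █ █     █   █ █   ██     ┃       
    ┃ █████ █ ███ █ █ █ ███ ██     ┃       
    ┃ █     █   █   █   █   ██     ┃       


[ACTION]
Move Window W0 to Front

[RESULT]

sales.csv]│ protocol.c     ┃               
───────────────────────────┃               
ame,date,score,status,id,em┃━━━━━━━┓       
arol Wilson,2024-07-26,14.7┃       ┃       
rank Hall,2024-10-14,31.34,┃───────┨       
vy Wilson,2024-07-21,42.44,┃██     ┃       
arol Clark,2024-08-02,61.95┃██     ┃       
ank Clark,2024-10-21,63.57,┃██     ┃       
rank Taylor,2024-05-01,97.3┃██     ┃       
lice Hall,2024-10-03,72.50,┃██     ┃       
vy Lee,2024-02-21,73.70,com┃██     ┃       
vy Lee,2024-10-22,25.86,can┃██     ┃       
━━━━━━━━━━━━━━━━━━━━━━━━━━━┛██     ┃       
    ┃ █   █ █       █ █ █   ██     ┃       
    ┃ █████ ███ █████ █ ██████     ┃       
    ┃     █ █   █     █ █   ██     ┃       
    ┃████ █ █ █████████ █ ████     ┃       
    ┃     █ █     █   █ █   ██     ┃       
    ┃ █████ █ ███ █ █ █ ███ ██     ┃       
    ┃ █     █   █   █   █   ██     ┃       


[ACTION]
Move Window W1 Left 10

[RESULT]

sales.csv]│ protocol.c     ┃               
───────────────────────────┃               
ame,date,score,status,id,em┃━┓             
arol Wilson,2024-07-26,14.7┃ ┃             
rank Hall,2024-10-14,31.34,┃─┨             
vy Wilson,2024-07-21,42.44,┃ ┃             
arol Clark,2024-08-02,61.95┃ ┃             
ank Clark,2024-10-21,63.57,┃ ┃             
rank Taylor,2024-05-01,97.3┃ ┃             
lice Hall,2024-10-03,72.50,┃ ┃             
vy Lee,2024-02-21,73.70,com┃ ┃             
vy Lee,2024-10-22,25.86,can┃ ┃             
━━━━━━━━━━━━━━━━━━━━━━━━━━━┛ ┃             
█   █ █       █ █ █   ██     ┃             
█████ ███ █████ █ ██████     ┃             
    █ █   █     █ █   ██     ┃             
███ █ █ █████████ █ ████     ┃             
    █ █     █   █ █   ██     ┃             
█████ █ ███ █ █ █ ███ ██     ┃             
█     █   █   █   █   ██     ┃             


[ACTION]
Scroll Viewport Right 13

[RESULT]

rotocol.c     ┃                            
──────────────┃                            
e,status,id,em┃━┓                          
024-07-26,14.7┃ ┃                          
4-10-14,31.34,┃─┨                          
4-07-21,42.44,┃ ┃                          
24-08-02,61.95┃ ┃                          
4-10-21,63.57,┃ ┃                          
024-05-01,97.3┃ ┃                          
4-10-03,72.50,┃ ┃                          
2-21,73.70,com┃ ┃                          
0-22,25.86,can┃ ┃                          
━━━━━━━━━━━━━━┛ ┃                          
 █ █ █   ██     ┃                          
██ █ ██████     ┃                          
   █ █   ██     ┃                          
████ █ ████     ┃                          
   █ █   ██     ┃                          
 █ █ ███ ██     ┃                          
 █   █   ██     ┃                          
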